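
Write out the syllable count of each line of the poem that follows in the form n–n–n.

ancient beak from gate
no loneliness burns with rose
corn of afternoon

5–7–5

Line 1: ancient(2) + beak(1) + from(1) + gate(1) = 5
Line 2: no(1) + loneliness(3) + burns(1) + with(1) + rose(1) = 7
Line 3: corn(1) + of(1) + afternoon(3) = 5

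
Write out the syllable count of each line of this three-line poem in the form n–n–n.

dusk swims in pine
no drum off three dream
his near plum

Line 1: "dusk swims in pine": 1+1+1+1 = 4
Line 2: "no drum off three dream": 1+1+1+1+1 = 5
Line 3: "his near plum": 1+1+1 = 3

4–5–3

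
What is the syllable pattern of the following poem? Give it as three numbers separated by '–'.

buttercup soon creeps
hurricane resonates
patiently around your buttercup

Line 1: buttercup(3) + soon(1) + creeps(1) = 5
Line 2: hurricane(3) + resonates(3) = 6
Line 3: patiently(3) + around(2) + your(1) + buttercup(3) = 9

5–6–9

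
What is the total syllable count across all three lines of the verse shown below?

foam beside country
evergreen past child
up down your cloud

14

Line 1: foam (1), beside (2), country (2) → 5
Line 2: evergreen (3), past (1), child (1) → 5
Line 3: up (1), down (1), your (1), cloud (1) → 4
Total: 5 + 5 + 4 = 14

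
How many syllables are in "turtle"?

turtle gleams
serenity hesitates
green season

2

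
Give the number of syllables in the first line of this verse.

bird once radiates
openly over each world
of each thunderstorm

The first line: bird(1) + once(1) + radiates(3) = 5

5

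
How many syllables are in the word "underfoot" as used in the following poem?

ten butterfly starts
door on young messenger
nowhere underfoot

3

"underfoot" has 3 syllables.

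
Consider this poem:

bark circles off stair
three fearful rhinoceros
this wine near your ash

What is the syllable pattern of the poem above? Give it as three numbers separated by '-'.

5-7-5

Line 1: bark (1), circles (2), off (1), stair (1) → 5
Line 2: three (1), fearful (2), rhinoceros (4) → 7
Line 3: this (1), wine (1), near (1), your (1), ash (1) → 5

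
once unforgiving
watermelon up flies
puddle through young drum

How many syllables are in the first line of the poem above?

The first line: "once unforgiving": 1+4 = 5

5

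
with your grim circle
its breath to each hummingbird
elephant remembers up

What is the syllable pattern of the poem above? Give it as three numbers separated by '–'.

Line 1: with (1), your (1), grim (1), circle (2) → 5
Line 2: its (1), breath (1), to (1), each (1), hummingbird (3) → 7
Line 3: elephant (3), remembers (3), up (1) → 7

5–7–7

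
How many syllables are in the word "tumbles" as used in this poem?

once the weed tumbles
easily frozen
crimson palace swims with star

2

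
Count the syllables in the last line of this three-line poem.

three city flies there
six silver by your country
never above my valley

7

The last line: "never above my valley": 2+2+1+2 = 7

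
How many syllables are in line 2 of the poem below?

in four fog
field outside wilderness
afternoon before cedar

6

Line 2: field(1) + outside(2) + wilderness(3) = 6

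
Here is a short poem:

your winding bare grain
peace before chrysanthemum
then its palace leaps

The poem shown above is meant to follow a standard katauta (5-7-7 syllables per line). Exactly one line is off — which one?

Line 1: "your winding bare grain": 1+2+1+1 = 5 ✓
Line 2: "peace before chrysanthemum": 1+2+4 = 7 ✓
Line 3: "then its palace leaps": 1+1+2+1 = 5 (expected 7)

Line 3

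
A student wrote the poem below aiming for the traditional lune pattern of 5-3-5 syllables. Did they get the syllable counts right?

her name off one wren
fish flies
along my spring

No

Line 1: her (1), name (1), off (1), one (1), wren (1) → 5 ✓
Line 2: fish (1), flies (1) → 2 (expected 3)
Line 3: along (2), my (1), spring (1) → 4 (expected 5)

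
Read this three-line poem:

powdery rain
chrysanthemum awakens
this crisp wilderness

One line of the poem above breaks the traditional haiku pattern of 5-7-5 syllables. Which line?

The first line

Line 1: powdery(3) + rain(1) = 4 (expected 5)
Line 2: chrysanthemum(4) + awakens(3) = 7 ✓
Line 3: this(1) + crisp(1) + wilderness(3) = 5 ✓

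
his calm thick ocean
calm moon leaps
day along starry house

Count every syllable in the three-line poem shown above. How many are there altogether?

Line 1: his (1), calm (1), thick (1), ocean (2) → 5
Line 2: calm (1), moon (1), leaps (1) → 3
Line 3: day (1), along (2), starry (2), house (1) → 6
Total: 5 + 3 + 6 = 14

14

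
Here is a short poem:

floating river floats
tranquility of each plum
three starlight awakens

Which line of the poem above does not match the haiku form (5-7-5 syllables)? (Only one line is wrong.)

Line 1: floating (2), river (2), floats (1) → 5 ✓
Line 2: tranquility (4), of (1), each (1), plum (1) → 7 ✓
Line 3: three (1), starlight (2), awakens (3) → 6 (expected 5)

The third line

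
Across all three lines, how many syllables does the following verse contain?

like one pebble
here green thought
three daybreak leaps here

Line 1: like(1) + one(1) + pebble(2) = 4
Line 2: here(1) + green(1) + thought(1) = 3
Line 3: three(1) + daybreak(2) + leaps(1) + here(1) = 5
Total: 4 + 3 + 5 = 12

12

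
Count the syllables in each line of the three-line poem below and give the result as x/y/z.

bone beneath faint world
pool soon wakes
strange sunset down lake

5/3/5

Line 1: "bone beneath faint world": 1+2+1+1 = 5
Line 2: "pool soon wakes": 1+1+1 = 3
Line 3: "strange sunset down lake": 1+2+1+1 = 5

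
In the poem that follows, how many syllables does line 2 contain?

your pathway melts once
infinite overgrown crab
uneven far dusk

Line 2: "infinite overgrown crab": 3+3+1 = 7

7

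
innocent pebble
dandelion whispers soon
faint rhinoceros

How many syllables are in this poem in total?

Line 1: "innocent pebble": 3+2 = 5
Line 2: "dandelion whispers soon": 4+2+1 = 7
Line 3: "faint rhinoceros": 1+4 = 5
Total: 5 + 7 + 5 = 17

17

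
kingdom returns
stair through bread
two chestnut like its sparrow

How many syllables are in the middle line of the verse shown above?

3

The middle line: stair(1) + through(1) + bread(1) = 3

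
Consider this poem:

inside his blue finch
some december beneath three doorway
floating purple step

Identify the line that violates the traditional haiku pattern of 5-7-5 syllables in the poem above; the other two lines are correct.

Line 2

Line 1: "inside his blue finch": 2+1+1+1 = 5 ✓
Line 2: "some december beneath three doorway": 1+3+2+1+2 = 9 (expected 7)
Line 3: "floating purple step": 2+2+1 = 5 ✓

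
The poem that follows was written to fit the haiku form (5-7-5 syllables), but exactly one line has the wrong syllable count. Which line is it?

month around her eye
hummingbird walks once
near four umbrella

Line 1: month (1), around (2), her (1), eye (1) → 5 ✓
Line 2: hummingbird (3), walks (1), once (1) → 5 (expected 7)
Line 3: near (1), four (1), umbrella (3) → 5 ✓

The second line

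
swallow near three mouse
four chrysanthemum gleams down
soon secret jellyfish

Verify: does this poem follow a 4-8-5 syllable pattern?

Line 1: swallow (2), near (1), three (1), mouse (1) → 5 (expected 4)
Line 2: four (1), chrysanthemum (4), gleams (1), down (1) → 7 (expected 8)
Line 3: soon (1), secret (2), jellyfish (3) → 6 (expected 5)

No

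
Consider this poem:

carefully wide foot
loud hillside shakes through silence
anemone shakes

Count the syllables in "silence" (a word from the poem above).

2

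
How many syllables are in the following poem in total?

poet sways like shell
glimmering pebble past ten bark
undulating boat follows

20

Line 1: "poet sways like shell": 2+1+1+1 = 5
Line 2: "glimmering pebble past ten bark": 3+2+1+1+1 = 8
Line 3: "undulating boat follows": 4+1+2 = 7
Total: 5 + 8 + 7 = 20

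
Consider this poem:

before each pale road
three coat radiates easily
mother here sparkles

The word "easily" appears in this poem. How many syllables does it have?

3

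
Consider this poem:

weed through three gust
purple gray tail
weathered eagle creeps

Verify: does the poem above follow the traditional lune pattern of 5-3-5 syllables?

Line 1: weed(1) + through(1) + three(1) + gust(1) = 4 (expected 5)
Line 2: purple(2) + gray(1) + tail(1) = 4 (expected 3)
Line 3: weathered(2) + eagle(2) + creeps(1) = 5 ✓

No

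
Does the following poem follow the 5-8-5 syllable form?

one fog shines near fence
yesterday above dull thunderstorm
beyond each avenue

Line 1: one(1) + fog(1) + shines(1) + near(1) + fence(1) = 5 ✓
Line 2: yesterday(3) + above(2) + dull(1) + thunderstorm(3) = 9 (expected 8)
Line 3: beyond(2) + each(1) + avenue(3) = 6 (expected 5)

No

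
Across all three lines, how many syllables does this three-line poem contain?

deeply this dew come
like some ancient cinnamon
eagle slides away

Line 1: deeply (2), this (1), dew (1), come (1) → 5
Line 2: like (1), some (1), ancient (2), cinnamon (3) → 7
Line 3: eagle (2), slides (1), away (2) → 5
Total: 5 + 7 + 5 = 17

17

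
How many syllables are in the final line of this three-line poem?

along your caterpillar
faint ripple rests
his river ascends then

6

The final line: his(1) + river(2) + ascends(2) + then(1) = 6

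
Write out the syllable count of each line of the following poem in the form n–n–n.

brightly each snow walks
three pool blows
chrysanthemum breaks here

Line 1: brightly (2), each (1), snow (1), walks (1) → 5
Line 2: three (1), pool (1), blows (1) → 3
Line 3: chrysanthemum (4), breaks (1), here (1) → 6

5–3–6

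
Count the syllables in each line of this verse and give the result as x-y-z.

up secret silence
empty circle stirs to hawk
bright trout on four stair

Line 1: "up secret silence": 1+2+2 = 5
Line 2: "empty circle stirs to hawk": 2+2+1+1+1 = 7
Line 3: "bright trout on four stair": 1+1+1+1+1 = 5

5-7-5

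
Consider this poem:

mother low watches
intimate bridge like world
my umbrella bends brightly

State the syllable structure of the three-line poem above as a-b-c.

5-6-7

Line 1: mother (2), low (1), watches (2) → 5
Line 2: intimate (3), bridge (1), like (1), world (1) → 6
Line 3: my (1), umbrella (3), bends (1), brightly (2) → 7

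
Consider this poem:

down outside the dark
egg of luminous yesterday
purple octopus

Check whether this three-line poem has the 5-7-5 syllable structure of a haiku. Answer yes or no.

Line 1: "down outside the dark": 1+2+1+1 = 5 ✓
Line 2: "egg of luminous yesterday": 1+1+3+3 = 8 (expected 7)
Line 3: "purple octopus": 2+3 = 5 ✓

No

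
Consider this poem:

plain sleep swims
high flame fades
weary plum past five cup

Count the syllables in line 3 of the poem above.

6

Line 3: weary (2), plum (1), past (1), five (1), cup (1) → 6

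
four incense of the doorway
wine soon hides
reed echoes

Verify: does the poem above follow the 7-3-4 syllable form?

Line 1: "four incense of the doorway": 1+2+1+1+2 = 7 ✓
Line 2: "wine soon hides": 1+1+1 = 3 ✓
Line 3: "reed echoes": 1+2 = 3 (expected 4)

No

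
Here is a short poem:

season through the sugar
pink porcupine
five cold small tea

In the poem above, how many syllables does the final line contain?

The final line: "five cold small tea": 1+1+1+1 = 4

4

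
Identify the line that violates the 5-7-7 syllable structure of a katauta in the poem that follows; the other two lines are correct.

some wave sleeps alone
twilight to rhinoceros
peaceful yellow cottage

Line 3

Line 1: some (1), wave (1), sleeps (1), alone (2) → 5 ✓
Line 2: twilight (2), to (1), rhinoceros (4) → 7 ✓
Line 3: peaceful (2), yellow (2), cottage (2) → 6 (expected 7)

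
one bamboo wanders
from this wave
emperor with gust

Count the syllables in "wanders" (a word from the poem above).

2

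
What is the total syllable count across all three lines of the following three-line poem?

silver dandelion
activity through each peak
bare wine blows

16

Line 1: silver(2) + dandelion(4) = 6
Line 2: activity(4) + through(1) + each(1) + peak(1) = 7
Line 3: bare(1) + wine(1) + blows(1) = 3
Total: 6 + 7 + 3 = 16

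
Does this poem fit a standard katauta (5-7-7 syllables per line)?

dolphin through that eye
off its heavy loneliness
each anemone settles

Yes

Line 1: dolphin(2) + through(1) + that(1) + eye(1) = 5 ✓
Line 2: off(1) + its(1) + heavy(2) + loneliness(3) = 7 ✓
Line 3: each(1) + anemone(4) + settles(2) = 7 ✓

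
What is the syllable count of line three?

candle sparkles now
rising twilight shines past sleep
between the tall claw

Line three: "between the tall claw": 2+1+1+1 = 5

5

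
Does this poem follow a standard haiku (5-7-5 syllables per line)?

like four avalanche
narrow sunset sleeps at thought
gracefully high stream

Line 1: like (1), four (1), avalanche (3) → 5 ✓
Line 2: narrow (2), sunset (2), sleeps (1), at (1), thought (1) → 7 ✓
Line 3: gracefully (3), high (1), stream (1) → 5 ✓

Yes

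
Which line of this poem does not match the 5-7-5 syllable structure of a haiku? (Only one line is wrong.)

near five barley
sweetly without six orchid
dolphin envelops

Line 1: near(1) + five(1) + barley(2) = 4 (expected 5)
Line 2: sweetly(2) + without(2) + six(1) + orchid(2) = 7 ✓
Line 3: dolphin(2) + envelops(3) = 5 ✓

The first line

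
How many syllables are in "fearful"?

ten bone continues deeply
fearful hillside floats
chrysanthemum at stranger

"fearful" has 2 syllables.

2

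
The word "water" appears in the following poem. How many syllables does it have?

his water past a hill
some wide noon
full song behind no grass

2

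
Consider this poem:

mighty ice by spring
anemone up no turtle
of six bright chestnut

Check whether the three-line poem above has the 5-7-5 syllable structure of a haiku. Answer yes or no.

No

Line 1: mighty(2) + ice(1) + by(1) + spring(1) = 5 ✓
Line 2: anemone(4) + up(1) + no(1) + turtle(2) = 8 (expected 7)
Line 3: of(1) + six(1) + bright(1) + chestnut(2) = 5 ✓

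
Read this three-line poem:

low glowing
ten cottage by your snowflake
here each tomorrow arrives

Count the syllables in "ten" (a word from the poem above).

1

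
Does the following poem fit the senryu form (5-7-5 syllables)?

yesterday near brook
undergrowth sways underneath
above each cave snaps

Yes

Line 1: yesterday (3), near (1), brook (1) → 5 ✓
Line 2: undergrowth (3), sways (1), underneath (3) → 7 ✓
Line 3: above (2), each (1), cave (1), snaps (1) → 5 ✓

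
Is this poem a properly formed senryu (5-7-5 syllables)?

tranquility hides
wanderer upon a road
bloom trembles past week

Yes

Line 1: tranquility(4) + hides(1) = 5 ✓
Line 2: wanderer(3) + upon(2) + a(1) + road(1) = 7 ✓
Line 3: bloom(1) + trembles(2) + past(1) + week(1) = 5 ✓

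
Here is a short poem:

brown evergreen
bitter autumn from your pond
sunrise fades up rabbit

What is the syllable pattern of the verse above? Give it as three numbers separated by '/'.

Line 1: brown(1) + evergreen(3) = 4
Line 2: bitter(2) + autumn(2) + from(1) + your(1) + pond(1) = 7
Line 3: sunrise(2) + fades(1) + up(1) + rabbit(2) = 6

4/7/6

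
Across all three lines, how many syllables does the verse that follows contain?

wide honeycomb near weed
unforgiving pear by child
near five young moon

Line 1: wide (1), honeycomb (3), near (1), weed (1) → 6
Line 2: unforgiving (4), pear (1), by (1), child (1) → 7
Line 3: near (1), five (1), young (1), moon (1) → 4
Total: 6 + 7 + 4 = 17

17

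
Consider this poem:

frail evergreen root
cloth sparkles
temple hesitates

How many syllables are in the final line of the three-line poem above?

5

The final line: "temple hesitates": 2+3 = 5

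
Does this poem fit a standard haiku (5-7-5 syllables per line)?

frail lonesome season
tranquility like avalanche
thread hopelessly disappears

No

Line 1: frail(1) + lonesome(2) + season(2) = 5 ✓
Line 2: tranquility(4) + like(1) + avalanche(3) = 8 (expected 7)
Line 3: thread(1) + hopelessly(3) + disappears(3) = 7 (expected 5)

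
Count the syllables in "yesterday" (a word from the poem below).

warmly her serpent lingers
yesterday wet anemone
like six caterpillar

3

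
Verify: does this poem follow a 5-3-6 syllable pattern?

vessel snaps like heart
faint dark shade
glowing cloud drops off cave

Line 1: "vessel snaps like heart": 2+1+1+1 = 5 ✓
Line 2: "faint dark shade": 1+1+1 = 3 ✓
Line 3: "glowing cloud drops off cave": 2+1+1+1+1 = 6 ✓

Yes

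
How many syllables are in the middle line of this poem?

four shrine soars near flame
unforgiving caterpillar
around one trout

8

The middle line: unforgiving (4), caterpillar (4) → 8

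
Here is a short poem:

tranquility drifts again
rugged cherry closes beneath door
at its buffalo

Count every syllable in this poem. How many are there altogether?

21

Line 1: tranquility (4), drifts (1), again (2) → 7
Line 2: rugged (2), cherry (2), closes (2), beneath (2), door (1) → 9
Line 3: at (1), its (1), buffalo (3) → 5
Total: 7 + 9 + 5 = 21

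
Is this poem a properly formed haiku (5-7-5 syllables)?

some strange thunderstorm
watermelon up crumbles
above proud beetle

Yes

Line 1: "some strange thunderstorm": 1+1+3 = 5 ✓
Line 2: "watermelon up crumbles": 4+1+2 = 7 ✓
Line 3: "above proud beetle": 2+1+2 = 5 ✓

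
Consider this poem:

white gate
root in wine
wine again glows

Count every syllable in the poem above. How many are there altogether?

Line 1: white(1) + gate(1) = 2
Line 2: root(1) + in(1) + wine(1) = 3
Line 3: wine(1) + again(2) + glows(1) = 4
Total: 2 + 3 + 4 = 9

9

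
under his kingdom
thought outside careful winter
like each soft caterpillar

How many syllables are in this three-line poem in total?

Line 1: under (2), his (1), kingdom (2) → 5
Line 2: thought (1), outside (2), careful (2), winter (2) → 7
Line 3: like (1), each (1), soft (1), caterpillar (4) → 7
Total: 5 + 7 + 7 = 19

19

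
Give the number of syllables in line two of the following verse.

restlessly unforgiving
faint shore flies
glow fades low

Line two: faint (1), shore (1), flies (1) → 3

3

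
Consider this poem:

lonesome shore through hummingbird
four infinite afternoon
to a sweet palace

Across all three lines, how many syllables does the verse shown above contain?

19

Line 1: lonesome(2) + shore(1) + through(1) + hummingbird(3) = 7
Line 2: four(1) + infinite(3) + afternoon(3) = 7
Line 3: to(1) + a(1) + sweet(1) + palace(2) = 5
Total: 7 + 7 + 5 = 19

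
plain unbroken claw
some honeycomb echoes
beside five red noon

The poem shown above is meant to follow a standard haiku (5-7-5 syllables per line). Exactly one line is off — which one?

Line 2

Line 1: "plain unbroken claw": 1+3+1 = 5 ✓
Line 2: "some honeycomb echoes": 1+3+2 = 6 (expected 7)
Line 3: "beside five red noon": 2+1+1+1 = 5 ✓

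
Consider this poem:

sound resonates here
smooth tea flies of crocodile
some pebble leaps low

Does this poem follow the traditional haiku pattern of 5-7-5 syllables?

Yes

Line 1: sound (1), resonates (3), here (1) → 5 ✓
Line 2: smooth (1), tea (1), flies (1), of (1), crocodile (3) → 7 ✓
Line 3: some (1), pebble (2), leaps (1), low (1) → 5 ✓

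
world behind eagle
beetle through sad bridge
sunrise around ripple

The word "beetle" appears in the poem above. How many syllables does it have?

2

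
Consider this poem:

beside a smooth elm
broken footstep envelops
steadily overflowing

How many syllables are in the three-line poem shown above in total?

19

Line 1: beside (2), a (1), smooth (1), elm (1) → 5
Line 2: broken (2), footstep (2), envelops (3) → 7
Line 3: steadily (3), overflowing (4) → 7
Total: 5 + 7 + 7 = 19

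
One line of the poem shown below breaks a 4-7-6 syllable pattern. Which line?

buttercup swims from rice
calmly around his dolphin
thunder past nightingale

Line 1

Line 1: "buttercup swims from rice": 3+1+1+1 = 6 (expected 4)
Line 2: "calmly around his dolphin": 2+2+1+2 = 7 ✓
Line 3: "thunder past nightingale": 2+1+3 = 6 ✓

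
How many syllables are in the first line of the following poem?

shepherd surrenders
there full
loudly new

5

The first line: "shepherd surrenders": 2+3 = 5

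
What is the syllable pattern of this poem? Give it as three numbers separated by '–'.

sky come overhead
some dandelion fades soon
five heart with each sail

5–7–5

Line 1: sky(1) + come(1) + overhead(3) = 5
Line 2: some(1) + dandelion(4) + fades(1) + soon(1) = 7
Line 3: five(1) + heart(1) + with(1) + each(1) + sail(1) = 5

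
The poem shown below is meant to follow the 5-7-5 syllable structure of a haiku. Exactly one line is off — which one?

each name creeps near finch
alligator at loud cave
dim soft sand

Line 3

Line 1: each(1) + name(1) + creeps(1) + near(1) + finch(1) = 5 ✓
Line 2: alligator(4) + at(1) + loud(1) + cave(1) = 7 ✓
Line 3: dim(1) + soft(1) + sand(1) = 3 (expected 5)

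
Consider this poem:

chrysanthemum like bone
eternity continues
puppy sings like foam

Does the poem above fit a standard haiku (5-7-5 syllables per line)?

Line 1: chrysanthemum(4) + like(1) + bone(1) = 6 (expected 5)
Line 2: eternity(4) + continues(3) = 7 ✓
Line 3: puppy(2) + sings(1) + like(1) + foam(1) = 5 ✓

No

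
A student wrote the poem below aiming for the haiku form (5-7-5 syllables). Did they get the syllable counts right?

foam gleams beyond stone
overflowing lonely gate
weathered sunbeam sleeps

Yes

Line 1: foam(1) + gleams(1) + beyond(2) + stone(1) = 5 ✓
Line 2: overflowing(4) + lonely(2) + gate(1) = 7 ✓
Line 3: weathered(2) + sunbeam(2) + sleeps(1) = 5 ✓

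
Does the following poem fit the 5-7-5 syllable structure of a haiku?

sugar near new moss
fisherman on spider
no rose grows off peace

No

Line 1: "sugar near new moss": 2+1+1+1 = 5 ✓
Line 2: "fisherman on spider": 3+1+2 = 6 (expected 7)
Line 3: "no rose grows off peace": 1+1+1+1+1 = 5 ✓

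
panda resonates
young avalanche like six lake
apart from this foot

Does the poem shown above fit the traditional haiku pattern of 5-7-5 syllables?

Yes

Line 1: "panda resonates": 2+3 = 5 ✓
Line 2: "young avalanche like six lake": 1+3+1+1+1 = 7 ✓
Line 3: "apart from this foot": 2+1+1+1 = 5 ✓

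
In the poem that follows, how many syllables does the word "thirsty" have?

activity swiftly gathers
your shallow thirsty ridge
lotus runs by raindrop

2

"thirsty" has 2 syllables.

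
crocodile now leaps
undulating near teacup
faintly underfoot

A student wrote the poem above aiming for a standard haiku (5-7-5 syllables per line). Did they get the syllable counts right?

Line 1: crocodile(3) + now(1) + leaps(1) = 5 ✓
Line 2: undulating(4) + near(1) + teacup(2) = 7 ✓
Line 3: faintly(2) + underfoot(3) = 5 ✓

Yes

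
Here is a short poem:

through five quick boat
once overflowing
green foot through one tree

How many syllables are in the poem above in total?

Line 1: through(1) + five(1) + quick(1) + boat(1) = 4
Line 2: once(1) + overflowing(4) = 5
Line 3: green(1) + foot(1) + through(1) + one(1) + tree(1) = 5
Total: 4 + 5 + 5 = 14

14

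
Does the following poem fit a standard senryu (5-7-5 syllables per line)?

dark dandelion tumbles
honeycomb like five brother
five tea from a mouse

Line 1: "dark dandelion tumbles": 1+4+2 = 7 (expected 5)
Line 2: "honeycomb like five brother": 3+1+1+2 = 7 ✓
Line 3: "five tea from a mouse": 1+1+1+1+1 = 5 ✓

No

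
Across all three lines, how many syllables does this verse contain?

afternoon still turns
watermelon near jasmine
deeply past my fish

17

Line 1: afternoon (3), still (1), turns (1) → 5
Line 2: watermelon (4), near (1), jasmine (2) → 7
Line 3: deeply (2), past (1), my (1), fish (1) → 5
Total: 5 + 7 + 5 = 17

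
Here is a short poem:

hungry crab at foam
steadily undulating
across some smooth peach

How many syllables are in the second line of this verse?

The second line: "steadily undulating": 3+4 = 7

7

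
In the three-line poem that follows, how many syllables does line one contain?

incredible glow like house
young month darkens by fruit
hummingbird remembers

7

Line one: incredible(4) + glow(1) + like(1) + house(1) = 7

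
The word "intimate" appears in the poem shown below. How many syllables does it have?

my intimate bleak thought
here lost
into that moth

3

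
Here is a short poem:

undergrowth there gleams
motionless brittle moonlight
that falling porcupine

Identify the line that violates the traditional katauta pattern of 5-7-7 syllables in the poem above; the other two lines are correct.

Line 1: "undergrowth there gleams": 3+1+1 = 5 ✓
Line 2: "motionless brittle moonlight": 3+2+2 = 7 ✓
Line 3: "that falling porcupine": 1+2+3 = 6 (expected 7)

The third line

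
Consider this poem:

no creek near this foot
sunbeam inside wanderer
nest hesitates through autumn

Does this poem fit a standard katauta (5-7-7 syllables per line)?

Line 1: no (1), creek (1), near (1), this (1), foot (1) → 5 ✓
Line 2: sunbeam (2), inside (2), wanderer (3) → 7 ✓
Line 3: nest (1), hesitates (3), through (1), autumn (2) → 7 ✓

Yes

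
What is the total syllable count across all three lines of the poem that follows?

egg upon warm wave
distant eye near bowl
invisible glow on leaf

17

Line 1: egg(1) + upon(2) + warm(1) + wave(1) = 5
Line 2: distant(2) + eye(1) + near(1) + bowl(1) = 5
Line 3: invisible(4) + glow(1) + on(1) + leaf(1) = 7
Total: 5 + 5 + 7 = 17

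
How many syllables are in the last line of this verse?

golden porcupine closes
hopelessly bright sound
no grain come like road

5

The last line: no (1), grain (1), come (1), like (1), road (1) → 5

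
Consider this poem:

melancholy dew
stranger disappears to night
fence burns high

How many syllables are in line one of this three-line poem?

5

Line one: melancholy (4), dew (1) → 5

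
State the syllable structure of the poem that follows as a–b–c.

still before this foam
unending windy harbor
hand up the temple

5–7–5

Line 1: still(1) + before(2) + this(1) + foam(1) = 5
Line 2: unending(3) + windy(2) + harbor(2) = 7
Line 3: hand(1) + up(1) + the(1) + temple(2) = 5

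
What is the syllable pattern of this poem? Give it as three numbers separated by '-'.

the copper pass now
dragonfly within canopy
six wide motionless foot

Line 1: the (1), copper (2), pass (1), now (1) → 5
Line 2: dragonfly (3), within (2), canopy (3) → 8
Line 3: six (1), wide (1), motionless (3), foot (1) → 6

5-8-6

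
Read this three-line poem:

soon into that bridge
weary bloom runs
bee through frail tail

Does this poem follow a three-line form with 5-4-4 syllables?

Yes

Line 1: soon (1), into (2), that (1), bridge (1) → 5 ✓
Line 2: weary (2), bloom (1), runs (1) → 4 ✓
Line 3: bee (1), through (1), frail (1), tail (1) → 4 ✓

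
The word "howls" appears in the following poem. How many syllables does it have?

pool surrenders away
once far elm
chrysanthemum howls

"howls" has 1 syllable.

1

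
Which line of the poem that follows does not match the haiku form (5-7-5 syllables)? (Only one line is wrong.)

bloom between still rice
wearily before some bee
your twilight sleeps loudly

Line 3

Line 1: "bloom between still rice": 1+2+1+1 = 5 ✓
Line 2: "wearily before some bee": 3+2+1+1 = 7 ✓
Line 3: "your twilight sleeps loudly": 1+2+1+2 = 6 (expected 5)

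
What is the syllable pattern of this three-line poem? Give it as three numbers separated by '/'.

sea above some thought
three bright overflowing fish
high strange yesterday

5/7/5

Line 1: "sea above some thought": 1+2+1+1 = 5
Line 2: "three bright overflowing fish": 1+1+4+1 = 7
Line 3: "high strange yesterday": 1+1+3 = 5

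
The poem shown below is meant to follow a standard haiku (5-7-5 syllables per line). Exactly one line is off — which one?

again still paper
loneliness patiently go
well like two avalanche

The third line

Line 1: again (2), still (1), paper (2) → 5 ✓
Line 2: loneliness (3), patiently (3), go (1) → 7 ✓
Line 3: well (1), like (1), two (1), avalanche (3) → 6 (expected 5)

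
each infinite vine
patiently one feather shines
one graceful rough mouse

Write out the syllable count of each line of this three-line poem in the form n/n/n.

5/7/5

Line 1: each (1), infinite (3), vine (1) → 5
Line 2: patiently (3), one (1), feather (2), shines (1) → 7
Line 3: one (1), graceful (2), rough (1), mouse (1) → 5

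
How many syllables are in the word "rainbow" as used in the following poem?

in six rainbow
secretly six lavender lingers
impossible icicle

2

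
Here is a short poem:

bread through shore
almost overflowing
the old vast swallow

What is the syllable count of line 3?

5

Line 3: "the old vast swallow": 1+1+1+2 = 5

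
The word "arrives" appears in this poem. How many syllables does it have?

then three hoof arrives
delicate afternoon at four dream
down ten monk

"arrives" has 2 syllables.

2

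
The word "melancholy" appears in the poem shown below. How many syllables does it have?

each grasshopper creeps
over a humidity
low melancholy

4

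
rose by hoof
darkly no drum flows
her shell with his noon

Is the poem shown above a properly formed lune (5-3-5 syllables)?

Line 1: "rose by hoof": 1+1+1 = 3 (expected 5)
Line 2: "darkly no drum flows": 2+1+1+1 = 5 (expected 3)
Line 3: "her shell with his noon": 1+1+1+1+1 = 5 ✓

No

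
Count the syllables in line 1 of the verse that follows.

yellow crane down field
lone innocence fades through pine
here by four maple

Line 1: yellow(2) + crane(1) + down(1) + field(1) = 5

5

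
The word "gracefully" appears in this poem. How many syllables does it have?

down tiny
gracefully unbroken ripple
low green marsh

3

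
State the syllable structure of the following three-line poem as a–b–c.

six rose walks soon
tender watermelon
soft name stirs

Line 1: six(1) + rose(1) + walks(1) + soon(1) = 4
Line 2: tender(2) + watermelon(4) = 6
Line 3: soft(1) + name(1) + stirs(1) = 3

4–6–3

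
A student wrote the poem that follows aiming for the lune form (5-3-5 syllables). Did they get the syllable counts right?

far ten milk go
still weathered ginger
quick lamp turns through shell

No

Line 1: far(1) + ten(1) + milk(1) + go(1) = 4 (expected 5)
Line 2: still(1) + weathered(2) + ginger(2) = 5 (expected 3)
Line 3: quick(1) + lamp(1) + turns(1) + through(1) + shell(1) = 5 ✓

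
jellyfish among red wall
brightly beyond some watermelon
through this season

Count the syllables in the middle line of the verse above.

9

The middle line: "brightly beyond some watermelon": 2+2+1+4 = 9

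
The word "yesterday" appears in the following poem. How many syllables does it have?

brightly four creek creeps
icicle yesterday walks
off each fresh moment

3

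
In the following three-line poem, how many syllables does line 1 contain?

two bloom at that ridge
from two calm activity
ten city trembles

Line 1: two(1) + bloom(1) + at(1) + that(1) + ridge(1) = 5

5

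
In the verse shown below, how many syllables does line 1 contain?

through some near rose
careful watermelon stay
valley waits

Line 1: "through some near rose": 1+1+1+1 = 4

4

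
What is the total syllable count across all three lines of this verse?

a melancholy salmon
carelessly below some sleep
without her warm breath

Line 1: a (1), melancholy (4), salmon (2) → 7
Line 2: carelessly (3), below (2), some (1), sleep (1) → 7
Line 3: without (2), her (1), warm (1), breath (1) → 5
Total: 7 + 7 + 5 = 19

19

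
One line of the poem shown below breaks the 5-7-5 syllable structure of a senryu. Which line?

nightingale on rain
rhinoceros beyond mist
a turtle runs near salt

Line 1: nightingale(3) + on(1) + rain(1) = 5 ✓
Line 2: rhinoceros(4) + beyond(2) + mist(1) = 7 ✓
Line 3: a(1) + turtle(2) + runs(1) + near(1) + salt(1) = 6 (expected 5)

The third line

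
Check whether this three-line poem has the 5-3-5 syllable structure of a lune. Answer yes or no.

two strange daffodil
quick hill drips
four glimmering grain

Yes

Line 1: two (1), strange (1), daffodil (3) → 5 ✓
Line 2: quick (1), hill (1), drips (1) → 3 ✓
Line 3: four (1), glimmering (3), grain (1) → 5 ✓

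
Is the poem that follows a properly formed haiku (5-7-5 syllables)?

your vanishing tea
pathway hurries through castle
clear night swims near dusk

Line 1: your(1) + vanishing(3) + tea(1) = 5 ✓
Line 2: pathway(2) + hurries(2) + through(1) + castle(2) = 7 ✓
Line 3: clear(1) + night(1) + swims(1) + near(1) + dusk(1) = 5 ✓

Yes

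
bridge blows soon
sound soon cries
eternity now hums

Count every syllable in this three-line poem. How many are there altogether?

12

Line 1: bridge (1), blows (1), soon (1) → 3
Line 2: sound (1), soon (1), cries (1) → 3
Line 3: eternity (4), now (1), hums (1) → 6
Total: 3 + 3 + 6 = 12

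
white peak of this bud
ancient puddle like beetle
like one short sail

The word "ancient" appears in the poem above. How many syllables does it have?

2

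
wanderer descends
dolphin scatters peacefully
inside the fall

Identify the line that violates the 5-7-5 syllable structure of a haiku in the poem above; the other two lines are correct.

Line 1: wanderer (3), descends (2) → 5 ✓
Line 2: dolphin (2), scatters (2), peacefully (3) → 7 ✓
Line 3: inside (2), the (1), fall (1) → 4 (expected 5)

The third line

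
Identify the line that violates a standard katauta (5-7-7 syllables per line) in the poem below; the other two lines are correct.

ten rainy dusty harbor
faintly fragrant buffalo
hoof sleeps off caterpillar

Line 1: ten(1) + rainy(2) + dusty(2) + harbor(2) = 7 (expected 5)
Line 2: faintly(2) + fragrant(2) + buffalo(3) = 7 ✓
Line 3: hoof(1) + sleeps(1) + off(1) + caterpillar(4) = 7 ✓

Line 1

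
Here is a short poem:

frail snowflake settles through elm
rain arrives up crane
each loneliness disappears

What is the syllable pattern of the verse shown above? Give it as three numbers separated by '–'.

7–5–7

Line 1: frail (1), snowflake (2), settles (2), through (1), elm (1) → 7
Line 2: rain (1), arrives (2), up (1), crane (1) → 5
Line 3: each (1), loneliness (3), disappears (3) → 7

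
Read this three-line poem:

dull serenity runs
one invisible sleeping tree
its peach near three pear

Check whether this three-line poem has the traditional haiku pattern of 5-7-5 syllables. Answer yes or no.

No

Line 1: dull (1), serenity (4), runs (1) → 6 (expected 5)
Line 2: one (1), invisible (4), sleeping (2), tree (1) → 8 (expected 7)
Line 3: its (1), peach (1), near (1), three (1), pear (1) → 5 ✓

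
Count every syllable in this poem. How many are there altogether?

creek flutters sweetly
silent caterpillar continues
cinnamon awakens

Line 1: creek(1) + flutters(2) + sweetly(2) = 5
Line 2: silent(2) + caterpillar(4) + continues(3) = 9
Line 3: cinnamon(3) + awakens(3) = 6
Total: 5 + 9 + 6 = 20

20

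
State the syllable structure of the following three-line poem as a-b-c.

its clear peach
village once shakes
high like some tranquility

Line 1: "its clear peach": 1+1+1 = 3
Line 2: "village once shakes": 2+1+1 = 4
Line 3: "high like some tranquility": 1+1+1+4 = 7

3-4-7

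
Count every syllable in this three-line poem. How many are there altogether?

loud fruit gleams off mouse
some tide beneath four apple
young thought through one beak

17

Line 1: "loud fruit gleams off mouse": 1+1+1+1+1 = 5
Line 2: "some tide beneath four apple": 1+1+2+1+2 = 7
Line 3: "young thought through one beak": 1+1+1+1+1 = 5
Total: 5 + 7 + 5 = 17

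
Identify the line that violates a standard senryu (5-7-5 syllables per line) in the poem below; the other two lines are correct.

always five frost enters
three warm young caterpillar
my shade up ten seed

Line 1

Line 1: always (2), five (1), frost (1), enters (2) → 6 (expected 5)
Line 2: three (1), warm (1), young (1), caterpillar (4) → 7 ✓
Line 3: my (1), shade (1), up (1), ten (1), seed (1) → 5 ✓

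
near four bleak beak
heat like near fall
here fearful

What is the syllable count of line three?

3

Line three: here (1), fearful (2) → 3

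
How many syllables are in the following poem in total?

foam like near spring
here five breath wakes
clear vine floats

Line 1: "foam like near spring": 1+1+1+1 = 4
Line 2: "here five breath wakes": 1+1+1+1 = 4
Line 3: "clear vine floats": 1+1+1 = 3
Total: 4 + 4 + 3 = 11

11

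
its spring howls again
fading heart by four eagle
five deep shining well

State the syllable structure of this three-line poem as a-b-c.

Line 1: its (1), spring (1), howls (1), again (2) → 5
Line 2: fading (2), heart (1), by (1), four (1), eagle (2) → 7
Line 3: five (1), deep (1), shining (2), well (1) → 5

5-7-5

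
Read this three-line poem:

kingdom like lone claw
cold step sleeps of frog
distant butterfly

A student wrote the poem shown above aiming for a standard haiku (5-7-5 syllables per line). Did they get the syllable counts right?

Line 1: kingdom (2), like (1), lone (1), claw (1) → 5 ✓
Line 2: cold (1), step (1), sleeps (1), of (1), frog (1) → 5 (expected 7)
Line 3: distant (2), butterfly (3) → 5 ✓

No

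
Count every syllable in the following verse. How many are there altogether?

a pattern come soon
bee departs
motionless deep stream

Line 1: a (1), pattern (2), come (1), soon (1) → 5
Line 2: bee (1), departs (2) → 3
Line 3: motionless (3), deep (1), stream (1) → 5
Total: 5 + 3 + 5 = 13

13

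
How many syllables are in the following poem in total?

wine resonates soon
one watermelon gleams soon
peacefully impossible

Line 1: wine(1) + resonates(3) + soon(1) = 5
Line 2: one(1) + watermelon(4) + gleams(1) + soon(1) = 7
Line 3: peacefully(3) + impossible(4) = 7
Total: 5 + 7 + 7 = 19

19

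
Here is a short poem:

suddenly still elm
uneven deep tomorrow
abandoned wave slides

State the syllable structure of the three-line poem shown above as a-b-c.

Line 1: suddenly (3), still (1), elm (1) → 5
Line 2: uneven (3), deep (1), tomorrow (3) → 7
Line 3: abandoned (3), wave (1), slides (1) → 5

5-7-5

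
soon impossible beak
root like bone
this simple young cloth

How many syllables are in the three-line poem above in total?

14

Line 1: soon (1), impossible (4), beak (1) → 6
Line 2: root (1), like (1), bone (1) → 3
Line 3: this (1), simple (2), young (1), cloth (1) → 5
Total: 6 + 3 + 5 = 14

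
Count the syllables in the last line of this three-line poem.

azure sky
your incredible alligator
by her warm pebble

The last line: "by her warm pebble": 1+1+1+2 = 5

5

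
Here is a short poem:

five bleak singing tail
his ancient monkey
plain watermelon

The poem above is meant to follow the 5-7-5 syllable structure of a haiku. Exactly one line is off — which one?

Line 1: five (1), bleak (1), singing (2), tail (1) → 5 ✓
Line 2: his (1), ancient (2), monkey (2) → 5 (expected 7)
Line 3: plain (1), watermelon (4) → 5 ✓

Line 2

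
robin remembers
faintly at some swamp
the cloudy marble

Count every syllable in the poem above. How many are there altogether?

15

Line 1: "robin remembers": 2+3 = 5
Line 2: "faintly at some swamp": 2+1+1+1 = 5
Line 3: "the cloudy marble": 1+2+2 = 5
Total: 5 + 5 + 5 = 15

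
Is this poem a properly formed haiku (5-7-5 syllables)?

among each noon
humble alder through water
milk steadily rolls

No

Line 1: among (2), each (1), noon (1) → 4 (expected 5)
Line 2: humble (2), alder (2), through (1), water (2) → 7 ✓
Line 3: milk (1), steadily (3), rolls (1) → 5 ✓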